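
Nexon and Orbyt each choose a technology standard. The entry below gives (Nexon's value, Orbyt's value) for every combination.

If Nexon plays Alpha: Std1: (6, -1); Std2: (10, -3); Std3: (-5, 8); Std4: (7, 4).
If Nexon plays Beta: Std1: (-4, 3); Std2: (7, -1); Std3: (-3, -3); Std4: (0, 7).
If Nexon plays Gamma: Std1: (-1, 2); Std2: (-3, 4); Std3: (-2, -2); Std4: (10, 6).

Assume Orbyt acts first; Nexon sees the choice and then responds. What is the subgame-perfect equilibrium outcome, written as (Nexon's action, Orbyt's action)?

Nexon best-responds to each possible Orbyt move:
- Std1 → Nexon plays Alpha (best of 6, -4, -1); Orbyt gets -1.
- Std2 → Nexon plays Alpha (best of 10, 7, -3); Orbyt gets -3.
- Std3 → Nexon plays Gamma (best of -5, -3, -2); Orbyt gets -2.
- Std4 → Nexon plays Gamma (best of 7, 0, 10); Orbyt gets 6.
Among -1, -3, -2, 6, the best is 6 at Std4. Subgame-perfect outcome: (Gamma, Std4) with payoffs (10, 6).

(Gamma, Std4)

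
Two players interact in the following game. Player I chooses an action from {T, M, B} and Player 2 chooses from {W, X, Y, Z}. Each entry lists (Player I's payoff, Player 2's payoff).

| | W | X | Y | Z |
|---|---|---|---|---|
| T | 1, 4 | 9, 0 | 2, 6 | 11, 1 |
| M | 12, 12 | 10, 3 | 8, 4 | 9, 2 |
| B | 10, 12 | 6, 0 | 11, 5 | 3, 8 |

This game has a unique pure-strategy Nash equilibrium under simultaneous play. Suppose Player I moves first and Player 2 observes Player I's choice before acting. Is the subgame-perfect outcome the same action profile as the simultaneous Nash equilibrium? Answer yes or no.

Solve by backward induction (Player I leads).
- T: BR = Y, leader payoff 2.
- M: BR = W, leader payoff 12.
- B: BR = W, leader payoff 10.
Among 2, 12, 10, the best is 12 at M. Subgame-perfect outcome: (M, W) with payoffs (12, 12).
Now find the simultaneous Nash equilibrium.
Player I's best replies: W→M; X→M; Y→B; Z→T.
Player 2's best replies: T→Y; M→W; B→W.
Only (M, W) has each player best-responding; Nash payoffs (12, 12).
Sequential outcome (M, W) coincides with the Nash profile (M, W).

yes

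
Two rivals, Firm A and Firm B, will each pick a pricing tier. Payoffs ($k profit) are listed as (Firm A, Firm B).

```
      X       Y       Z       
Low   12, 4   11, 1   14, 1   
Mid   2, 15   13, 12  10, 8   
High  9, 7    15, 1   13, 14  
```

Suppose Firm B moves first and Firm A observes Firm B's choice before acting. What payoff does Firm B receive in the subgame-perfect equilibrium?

4

Solve by backward induction (Firm B leads).
- X → Firm A plays Low (best of 12, 2, 9); Firm B gets 4.
- Y → Firm A plays High (best of 11, 13, 15); Firm B gets 1.
- Z → Firm A plays Low (best of 14, 10, 13); Firm B gets 1.
Among 4, 1, 1, the best is 4 at X. Subgame-perfect outcome: (Low, X) with payoffs (12, 4).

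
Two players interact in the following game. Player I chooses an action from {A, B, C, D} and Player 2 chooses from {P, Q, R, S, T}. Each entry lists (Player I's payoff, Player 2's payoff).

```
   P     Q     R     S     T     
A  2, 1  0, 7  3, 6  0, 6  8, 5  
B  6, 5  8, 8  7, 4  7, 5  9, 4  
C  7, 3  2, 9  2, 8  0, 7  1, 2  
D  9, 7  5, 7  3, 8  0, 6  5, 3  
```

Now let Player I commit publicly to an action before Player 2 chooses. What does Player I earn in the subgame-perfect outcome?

8

Backward induction with Player I moving first.
- A → Player 2 plays Q (best of 1, 7, 6, 6, 5); Player I gets 0.
- B → Player 2 plays Q (best of 5, 8, 4, 5, 4); Player I gets 8.
- C → Player 2 plays Q (best of 3, 9, 8, 7, 2); Player I gets 2.
- D → Player 2 plays R (best of 7, 7, 8, 6, 3); Player I gets 3.
Among 0, 8, 2, 3, the best is 8 at B. Subgame-perfect outcome: (B, Q) with payoffs (8, 8).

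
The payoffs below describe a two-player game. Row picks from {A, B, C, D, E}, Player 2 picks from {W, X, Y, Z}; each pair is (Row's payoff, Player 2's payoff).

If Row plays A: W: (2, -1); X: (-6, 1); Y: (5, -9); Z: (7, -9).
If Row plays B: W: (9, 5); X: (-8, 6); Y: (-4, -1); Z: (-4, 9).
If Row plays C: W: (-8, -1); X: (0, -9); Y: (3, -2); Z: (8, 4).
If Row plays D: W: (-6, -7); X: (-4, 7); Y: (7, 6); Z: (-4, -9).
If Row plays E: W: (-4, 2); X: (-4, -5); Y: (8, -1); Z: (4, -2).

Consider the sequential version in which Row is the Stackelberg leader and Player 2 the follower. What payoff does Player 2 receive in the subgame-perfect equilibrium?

4

Solve by backward induction (Row leads).
- A: Player 2 compares -1, 1, -9, -9 and picks X; Row would get -6.
- B: Player 2 compares 5, 6, -1, 9 and picks Z; Row would get -4.
- C: Player 2 compares -1, -9, -2, 4 and picks Z; Row would get 8.
- D: Player 2 compares -7, 7, 6, -9 and picks X; Row would get -4.
- E: Player 2 compares 2, -5, -1, -2 and picks W; Row would get -4.
Row's induced payoffs are -6, -4, 8, -4, -4, so Row commits to C. Subgame-perfect outcome: (C, Z) with payoffs (8, 4).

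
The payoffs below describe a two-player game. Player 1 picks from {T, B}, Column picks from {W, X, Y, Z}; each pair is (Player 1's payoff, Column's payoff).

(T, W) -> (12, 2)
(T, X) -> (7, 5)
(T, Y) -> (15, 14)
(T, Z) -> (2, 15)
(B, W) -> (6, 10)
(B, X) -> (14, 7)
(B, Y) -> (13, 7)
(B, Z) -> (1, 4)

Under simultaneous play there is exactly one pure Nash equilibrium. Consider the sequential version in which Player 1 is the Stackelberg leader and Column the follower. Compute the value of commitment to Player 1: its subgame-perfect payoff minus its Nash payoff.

4

Column best-responds to each possible Player 1 move:
- T → Column plays Z (best of 2, 5, 14, 15); Player 1 gets 2.
- B → Column plays W (best of 10, 7, 7, 4); Player 1 gets 6.
Among 2, 6, the best is 6 at B. Subgame-perfect outcome: (B, W) with payoffs (6, 10).
Under simultaneous play:
Player 1's best replies: W→T; X→B; Y→T; Z→T.
Column's best replies: T→Z; B→W.
Only (T, Z) has each player best-responding; Nash payoffs (2, 15).
Player 1's commitment gain: 6 − 2 = 4.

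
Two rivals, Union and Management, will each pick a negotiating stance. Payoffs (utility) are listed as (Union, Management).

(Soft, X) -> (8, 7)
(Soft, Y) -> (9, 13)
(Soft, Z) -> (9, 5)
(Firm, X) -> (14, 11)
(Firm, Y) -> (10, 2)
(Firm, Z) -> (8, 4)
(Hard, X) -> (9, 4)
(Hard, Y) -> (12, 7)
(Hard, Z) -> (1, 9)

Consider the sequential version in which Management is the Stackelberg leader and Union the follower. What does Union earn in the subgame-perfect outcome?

Backward induction with Management moving first.
- X: Union compares 8, 14, 9 and picks Firm; Management would get 11.
- Y: Union compares 9, 10, 12 and picks Hard; Management would get 7.
- Z: Union compares 9, 8, 1 and picks Soft; Management would get 5.
Maximizing over 11, 7, 5, Management chooses X. Subgame-perfect outcome: (Firm, X) with payoffs (14, 11).

14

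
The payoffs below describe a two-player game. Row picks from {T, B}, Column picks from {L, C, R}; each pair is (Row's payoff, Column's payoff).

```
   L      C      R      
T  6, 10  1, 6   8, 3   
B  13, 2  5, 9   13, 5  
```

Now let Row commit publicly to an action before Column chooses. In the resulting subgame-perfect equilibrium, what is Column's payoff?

Backward induction with Row moving first.
- T → Column plays L (best of 10, 6, 3); Row gets 6.
- B → Column plays C (best of 2, 9, 5); Row gets 5.
Among 6, 5, the best is 6 at T. Subgame-perfect outcome: (T, L) with payoffs (6, 10).

10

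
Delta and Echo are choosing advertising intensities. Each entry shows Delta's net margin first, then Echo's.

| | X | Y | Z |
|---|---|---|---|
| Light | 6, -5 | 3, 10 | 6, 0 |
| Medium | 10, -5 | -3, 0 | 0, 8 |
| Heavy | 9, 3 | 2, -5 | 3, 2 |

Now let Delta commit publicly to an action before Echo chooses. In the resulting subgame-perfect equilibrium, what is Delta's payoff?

Echo best-responds to each possible Delta move:
- Light: Echo compares -5, 10, 0 and picks Y; Delta would get 3.
- Medium: Echo compares -5, 0, 8 and picks Z; Delta would get 0.
- Heavy: Echo compares 3, -5, 2 and picks X; Delta would get 9.
Maximizing over 3, 0, 9, Delta chooses Heavy. Subgame-perfect outcome: (Heavy, X) with payoffs (9, 3).

9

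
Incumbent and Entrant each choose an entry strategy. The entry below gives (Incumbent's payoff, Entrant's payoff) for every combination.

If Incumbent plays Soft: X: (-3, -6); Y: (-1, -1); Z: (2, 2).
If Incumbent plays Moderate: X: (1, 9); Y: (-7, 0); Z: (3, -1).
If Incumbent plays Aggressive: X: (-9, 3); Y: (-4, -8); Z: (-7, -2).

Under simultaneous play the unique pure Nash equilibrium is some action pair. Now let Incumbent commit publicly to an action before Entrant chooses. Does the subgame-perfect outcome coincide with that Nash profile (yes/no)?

no

Entrant best-responds to each possible Incumbent move:
- Soft: Entrant compares -6, -1, 2 and picks Z; Incumbent would get 2.
- Moderate: Entrant compares 9, 0, -1 and picks X; Incumbent would get 1.
- Aggressive: Entrant compares 3, -8, -2 and picks X; Incumbent would get -9.
Maximizing over 2, 1, -9, Incumbent chooses Soft. Subgame-perfect outcome: (Soft, Z) with payoffs (2, 2).
For the simultaneous game, intersect best replies.
Incumbent's best replies: X→Moderate; Y→Soft; Z→Moderate.
Entrant's best replies: Soft→Z; Moderate→X; Aggressive→X.
Only (Moderate, X) has each player best-responding; Nash payoffs (1, 9).
Sequential outcome (Soft, Z) differs from the Nash profile (Moderate, X).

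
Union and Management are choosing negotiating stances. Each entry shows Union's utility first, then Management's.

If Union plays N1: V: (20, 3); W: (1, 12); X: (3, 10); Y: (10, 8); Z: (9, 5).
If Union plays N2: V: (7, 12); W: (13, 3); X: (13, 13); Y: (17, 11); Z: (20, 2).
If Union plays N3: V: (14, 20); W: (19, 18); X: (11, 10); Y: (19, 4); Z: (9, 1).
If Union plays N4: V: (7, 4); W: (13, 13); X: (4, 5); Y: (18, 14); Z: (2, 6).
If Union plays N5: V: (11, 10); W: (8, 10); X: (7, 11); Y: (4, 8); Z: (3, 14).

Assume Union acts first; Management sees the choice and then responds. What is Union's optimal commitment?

Solve by backward induction (Union leads).
- N1: BR = W, leader payoff 1.
- N2: BR = X, leader payoff 13.
- N3: BR = V, leader payoff 14.
- N4: BR = Y, leader payoff 18.
- N5: BR = Z, leader payoff 3.
Among 1, 13, 14, 18, 3, the best is 18 at N4. Subgame-perfect outcome: (N4, Y) with payoffs (18, 14).

N4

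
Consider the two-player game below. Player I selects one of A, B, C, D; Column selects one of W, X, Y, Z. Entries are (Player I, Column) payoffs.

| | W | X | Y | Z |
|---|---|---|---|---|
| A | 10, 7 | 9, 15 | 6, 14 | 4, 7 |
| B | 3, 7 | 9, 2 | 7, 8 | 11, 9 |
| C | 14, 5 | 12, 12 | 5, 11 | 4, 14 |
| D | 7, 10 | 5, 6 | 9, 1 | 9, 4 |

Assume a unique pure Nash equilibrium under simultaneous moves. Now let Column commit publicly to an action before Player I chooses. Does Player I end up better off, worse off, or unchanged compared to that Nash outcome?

Player I best-responds to each possible Column move:
- W → Player I plays C (best of 10, 3, 14, 7); Column gets 5.
- X → Player I plays C (best of 9, 9, 12, 5); Column gets 12.
- Y → Player I plays D (best of 6, 7, 5, 9); Column gets 1.
- Z → Player I plays B (best of 4, 11, 4, 9); Column gets 9.
Column's induced payoffs are 5, 12, 1, 9, so Column commits to X. Subgame-perfect outcome: (C, X) with payoffs (12, 12).
Now find the simultaneous Nash equilibrium.
Player I's best replies: W→C; X→C; Y→D; Z→B.
Column's best replies: A→X; B→Z; C→Z; D→W.
Only (B, Z) has each player best-responding; Nash payoffs (11, 9).
Player I earns 12 sequentially versus 11 at the Nash outcome: better off.

better off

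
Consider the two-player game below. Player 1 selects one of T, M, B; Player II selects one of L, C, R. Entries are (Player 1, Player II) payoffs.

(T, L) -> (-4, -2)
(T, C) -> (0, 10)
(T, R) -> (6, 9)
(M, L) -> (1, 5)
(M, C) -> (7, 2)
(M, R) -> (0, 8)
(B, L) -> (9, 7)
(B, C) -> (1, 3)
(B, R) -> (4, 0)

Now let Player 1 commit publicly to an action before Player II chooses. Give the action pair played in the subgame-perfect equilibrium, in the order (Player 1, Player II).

Backward induction with Player 1 moving first.
- T: Player II compares -2, 10, 9 and picks C; Player 1 would get 0.
- M: Player II compares 5, 2, 8 and picks R; Player 1 would get 0.
- B: Player II compares 7, 3, 0 and picks L; Player 1 would get 9.
Maximizing over 0, 0, 9, Player 1 chooses B. Subgame-perfect outcome: (B, L) with payoffs (9, 7).

(B, L)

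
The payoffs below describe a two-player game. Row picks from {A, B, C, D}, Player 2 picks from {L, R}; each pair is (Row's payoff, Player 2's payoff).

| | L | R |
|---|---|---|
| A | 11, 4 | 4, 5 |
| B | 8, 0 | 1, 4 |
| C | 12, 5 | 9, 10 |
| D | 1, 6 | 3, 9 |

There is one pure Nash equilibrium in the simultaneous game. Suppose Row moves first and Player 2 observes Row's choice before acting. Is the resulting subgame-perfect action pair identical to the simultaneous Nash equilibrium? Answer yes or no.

Work backward from Player 2's decision.
- A: BR = R, leader payoff 4.
- B: BR = R, leader payoff 1.
- C: BR = R, leader payoff 9.
- D: BR = R, leader payoff 3.
Maximizing over 4, 1, 9, 3, Row chooses C. Subgame-perfect outcome: (C, R) with payoffs (9, 10).
Under simultaneous play:
Row's best replies: L→C; R→C.
Player 2's best replies: A→R; B→R; C→R; D→R.
Only (C, R) has each player best-responding; Nash payoffs (9, 10).
Sequential outcome (C, R) coincides with the Nash profile (C, R).

yes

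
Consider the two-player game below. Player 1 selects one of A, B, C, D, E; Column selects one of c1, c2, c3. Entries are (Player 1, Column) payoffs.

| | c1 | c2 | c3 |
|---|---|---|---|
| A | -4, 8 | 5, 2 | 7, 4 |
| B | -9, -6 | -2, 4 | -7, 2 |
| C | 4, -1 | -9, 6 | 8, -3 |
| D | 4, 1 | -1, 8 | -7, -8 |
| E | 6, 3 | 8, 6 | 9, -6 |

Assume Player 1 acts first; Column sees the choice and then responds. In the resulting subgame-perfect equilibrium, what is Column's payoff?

Work backward from Column's decision.
- A → Column plays c1 (best of 8, 2, 4); Player 1 gets -4.
- B → Column plays c2 (best of -6, 4, 2); Player 1 gets -2.
- C → Column plays c2 (best of -1, 6, -3); Player 1 gets -9.
- D → Column plays c2 (best of 1, 8, -8); Player 1 gets -1.
- E → Column plays c2 (best of 3, 6, -6); Player 1 gets 8.
Player 1's induced payoffs are -4, -2, -9, -1, 8, so Player 1 commits to E. Subgame-perfect outcome: (E, c2) with payoffs (8, 6).

6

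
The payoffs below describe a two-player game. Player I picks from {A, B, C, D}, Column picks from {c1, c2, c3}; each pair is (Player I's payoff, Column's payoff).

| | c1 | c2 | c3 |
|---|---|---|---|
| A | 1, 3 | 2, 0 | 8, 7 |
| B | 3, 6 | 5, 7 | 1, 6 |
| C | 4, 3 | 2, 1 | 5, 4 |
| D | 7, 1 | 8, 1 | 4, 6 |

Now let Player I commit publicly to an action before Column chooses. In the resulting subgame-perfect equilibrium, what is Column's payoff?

7

Backward induction with Player I moving first.
- A → Column plays c3 (best of 3, 0, 7); Player I gets 8.
- B → Column plays c2 (best of 6, 7, 6); Player I gets 5.
- C → Column plays c3 (best of 3, 1, 4); Player I gets 5.
- D → Column plays c3 (best of 1, 1, 6); Player I gets 4.
Maximizing over 8, 5, 5, 4, Player I chooses A. Subgame-perfect outcome: (A, c3) with payoffs (8, 7).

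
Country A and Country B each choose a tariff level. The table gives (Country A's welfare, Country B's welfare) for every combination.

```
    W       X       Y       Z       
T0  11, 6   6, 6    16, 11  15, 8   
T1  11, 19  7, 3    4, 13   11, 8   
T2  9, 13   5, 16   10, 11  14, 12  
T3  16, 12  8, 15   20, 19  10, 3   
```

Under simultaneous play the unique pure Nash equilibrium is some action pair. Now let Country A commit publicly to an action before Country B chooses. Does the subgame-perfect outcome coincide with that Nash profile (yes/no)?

yes

Country B best-responds to each possible Country A move:
- T0 → Country B plays Y (best of 6, 6, 11, 8); Country A gets 16.
- T1 → Country B plays W (best of 19, 3, 13, 8); Country A gets 11.
- T2 → Country B plays X (best of 13, 16, 11, 12); Country A gets 5.
- T3 → Country B plays Y (best of 12, 15, 19, 3); Country A gets 20.
Country A's induced payoffs are 16, 11, 5, 20, so Country A commits to T3. Subgame-perfect outcome: (T3, Y) with payoffs (20, 19).
Now find the simultaneous Nash equilibrium.
Country A's best replies: W→T3; X→T3; Y→T3; Z→T0.
Country B's best replies: T0→Y; T1→W; T2→X; T3→Y.
Only (T3, Y) has each player best-responding; Nash payoffs (20, 19).
Sequential outcome (T3, Y) coincides with the Nash profile (T3, Y).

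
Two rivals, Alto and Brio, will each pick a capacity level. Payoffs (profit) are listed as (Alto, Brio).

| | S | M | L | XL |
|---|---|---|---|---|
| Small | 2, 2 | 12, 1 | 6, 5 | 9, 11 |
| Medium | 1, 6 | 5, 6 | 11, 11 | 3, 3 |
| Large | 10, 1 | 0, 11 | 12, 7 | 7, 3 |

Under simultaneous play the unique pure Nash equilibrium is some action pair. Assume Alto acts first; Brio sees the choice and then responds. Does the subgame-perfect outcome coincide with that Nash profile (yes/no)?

no

Backward induction with Alto moving first.
- Small → Brio plays XL (best of 2, 1, 5, 11); Alto gets 9.
- Medium → Brio plays L (best of 6, 6, 11, 3); Alto gets 11.
- Large → Brio plays M (best of 1, 11, 7, 3); Alto gets 0.
Maximizing over 9, 11, 0, Alto chooses Medium. Subgame-perfect outcome: (Medium, L) with payoffs (11, 11).
For the simultaneous game, intersect best replies.
Alto's best replies: S→Large; M→Small; L→Large; XL→Small.
Brio's best replies: Small→XL; Medium→L; Large→M.
The unique mutual best reply is (Small, XL), giving (9, 11).
Sequential outcome (Medium, L) differs from the Nash profile (Small, XL).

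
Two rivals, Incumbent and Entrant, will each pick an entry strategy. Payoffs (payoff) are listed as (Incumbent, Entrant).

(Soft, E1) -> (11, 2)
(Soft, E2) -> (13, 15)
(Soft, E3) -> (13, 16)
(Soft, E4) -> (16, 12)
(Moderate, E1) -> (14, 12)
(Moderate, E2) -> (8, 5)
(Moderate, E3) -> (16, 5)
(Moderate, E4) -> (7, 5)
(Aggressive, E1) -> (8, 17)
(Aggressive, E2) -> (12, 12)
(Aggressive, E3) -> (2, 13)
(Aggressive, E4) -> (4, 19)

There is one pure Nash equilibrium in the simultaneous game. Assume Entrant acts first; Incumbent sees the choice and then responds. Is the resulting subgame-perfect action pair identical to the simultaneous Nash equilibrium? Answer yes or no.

Solve by backward induction (Entrant leads).
- E1 → Incumbent plays Moderate (best of 11, 14, 8); Entrant gets 12.
- E2 → Incumbent plays Soft (best of 13, 8, 12); Entrant gets 15.
- E3 → Incumbent plays Moderate (best of 13, 16, 2); Entrant gets 5.
- E4 → Incumbent plays Soft (best of 16, 7, 4); Entrant gets 12.
Entrant's induced payoffs are 12, 15, 5, 12, so Entrant commits to E2. Subgame-perfect outcome: (Soft, E2) with payoffs (13, 15).
For the simultaneous game, intersect best replies.
Incumbent's best replies: E1→Moderate; E2→Soft; E3→Moderate; E4→Soft.
Entrant's best replies: Soft→E3; Moderate→E1; Aggressive→E4.
Only (Moderate, E1) has each player best-responding; Nash payoffs (14, 12).
Sequential outcome (Soft, E2) differs from the Nash profile (Moderate, E1).

no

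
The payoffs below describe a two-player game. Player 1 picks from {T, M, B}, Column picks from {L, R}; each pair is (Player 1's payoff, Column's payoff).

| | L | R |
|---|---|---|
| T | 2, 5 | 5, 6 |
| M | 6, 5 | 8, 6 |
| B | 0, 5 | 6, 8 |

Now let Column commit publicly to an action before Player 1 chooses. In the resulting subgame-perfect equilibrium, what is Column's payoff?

Work backward from Player 1's decision.
- L: Player 1 compares 2, 6, 0 and picks M; Column would get 5.
- R: Player 1 compares 5, 8, 6 and picks M; Column would get 6.
Column's induced payoffs are 5, 6, so Column commits to R. Subgame-perfect outcome: (M, R) with payoffs (8, 6).

6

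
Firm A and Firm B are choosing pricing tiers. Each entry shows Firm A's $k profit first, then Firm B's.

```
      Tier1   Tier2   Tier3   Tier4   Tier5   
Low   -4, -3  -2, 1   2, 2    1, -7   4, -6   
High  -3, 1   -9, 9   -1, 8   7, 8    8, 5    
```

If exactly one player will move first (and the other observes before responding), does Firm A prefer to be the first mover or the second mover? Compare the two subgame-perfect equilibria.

second

If Firm A leads: Firm B's best replies are Low→Tier3, High→Tier2; Firm A's induced payoffs 2, -9; outcome (Low, Tier3), payoffs (2, 2).
If Firm B leads: Firm A's best replies are Tier1→High, Tier2→Low, Tier3→Low, Tier4→High, Tier5→High; Firm B's induced payoffs 1, 1, 2, 8, 5; outcome (High, Tier4), payoffs (7, 8).
Firm A gets 2 moving first and 7 moving second, so Firm A prefers to move second.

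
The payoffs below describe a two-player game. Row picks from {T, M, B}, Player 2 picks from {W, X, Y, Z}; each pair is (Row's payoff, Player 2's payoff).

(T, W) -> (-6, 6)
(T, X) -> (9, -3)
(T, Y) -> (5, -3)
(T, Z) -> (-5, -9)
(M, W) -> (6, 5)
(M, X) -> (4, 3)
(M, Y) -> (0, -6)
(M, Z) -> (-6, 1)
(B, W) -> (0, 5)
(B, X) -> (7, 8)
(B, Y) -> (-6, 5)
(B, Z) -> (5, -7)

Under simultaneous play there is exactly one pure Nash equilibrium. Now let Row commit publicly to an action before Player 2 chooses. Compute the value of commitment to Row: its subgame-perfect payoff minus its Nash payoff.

Solve by backward induction (Row leads).
- T: Player 2 compares 6, -3, -3, -9 and picks W; Row would get -6.
- M: Player 2 compares 5, 3, -6, 1 and picks W; Row would get 6.
- B: Player 2 compares 5, 8, 5, -7 and picks X; Row would get 7.
Maximizing over -6, 6, 7, Row chooses B. Subgame-perfect outcome: (B, X) with payoffs (7, 8).
Under simultaneous play:
Row's best replies: W→M; X→T; Y→T; Z→B.
Player 2's best replies: T→W; M→W; B→X.
Only (M, W) has each player best-responding; Nash payoffs (6, 5).
Row's commitment gain: 7 − 6 = 1.

1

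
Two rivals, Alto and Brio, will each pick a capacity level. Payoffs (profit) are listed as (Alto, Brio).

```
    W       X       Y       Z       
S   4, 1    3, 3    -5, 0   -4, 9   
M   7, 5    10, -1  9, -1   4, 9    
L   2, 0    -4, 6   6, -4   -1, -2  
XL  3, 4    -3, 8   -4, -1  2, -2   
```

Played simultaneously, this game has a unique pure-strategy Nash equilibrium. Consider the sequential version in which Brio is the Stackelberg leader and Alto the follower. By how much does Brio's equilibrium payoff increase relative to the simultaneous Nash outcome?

Alto best-responds to each possible Brio move:
- W: BR = M, leader payoff 5.
- X: BR = M, leader payoff -1.
- Y: BR = M, leader payoff -1.
- Z: BR = M, leader payoff 9.
Maximizing over 5, -1, -1, 9, Brio chooses Z. Subgame-perfect outcome: (M, Z) with payoffs (4, 9).
For the simultaneous game, intersect best replies.
Alto's best replies: W→M; X→M; Y→M; Z→M.
Brio's best replies: S→Z; M→Z; L→X; XL→X.
The unique mutual best reply is (M, Z), giving (4, 9).
Brio's commitment gain: 9 − 9 = 0.

0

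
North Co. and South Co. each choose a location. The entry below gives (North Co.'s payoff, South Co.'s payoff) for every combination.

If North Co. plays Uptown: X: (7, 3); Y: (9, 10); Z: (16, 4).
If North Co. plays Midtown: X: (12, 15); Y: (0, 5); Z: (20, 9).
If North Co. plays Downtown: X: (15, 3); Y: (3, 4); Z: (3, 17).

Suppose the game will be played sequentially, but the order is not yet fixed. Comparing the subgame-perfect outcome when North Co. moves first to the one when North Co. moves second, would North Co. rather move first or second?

If North Co. leads: South Co.'s best replies are Uptown→Y, Midtown→X, Downtown→Z; North Co.'s induced payoffs 9, 12, 3; outcome (Midtown, X), payoffs (12, 15).
If South Co. leads: North Co.'s best replies are X→Downtown, Y→Uptown, Z→Midtown; South Co.'s induced payoffs 3, 10, 9; outcome (Uptown, Y), payoffs (9, 10).
North Co. gets 12 moving first and 9 moving second, so North Co. prefers to move first.

first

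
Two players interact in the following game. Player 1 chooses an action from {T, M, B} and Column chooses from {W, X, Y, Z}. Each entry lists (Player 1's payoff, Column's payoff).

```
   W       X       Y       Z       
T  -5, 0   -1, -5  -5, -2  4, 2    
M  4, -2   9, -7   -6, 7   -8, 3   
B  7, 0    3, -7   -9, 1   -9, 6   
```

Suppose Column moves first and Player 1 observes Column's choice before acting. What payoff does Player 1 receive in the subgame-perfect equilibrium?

Solve by backward induction (Column leads).
- W: BR = B, leader payoff 0.
- X: BR = M, leader payoff -7.
- Y: BR = T, leader payoff -2.
- Z: BR = T, leader payoff 2.
Column's induced payoffs are 0, -7, -2, 2, so Column commits to Z. Subgame-perfect outcome: (T, Z) with payoffs (4, 2).

4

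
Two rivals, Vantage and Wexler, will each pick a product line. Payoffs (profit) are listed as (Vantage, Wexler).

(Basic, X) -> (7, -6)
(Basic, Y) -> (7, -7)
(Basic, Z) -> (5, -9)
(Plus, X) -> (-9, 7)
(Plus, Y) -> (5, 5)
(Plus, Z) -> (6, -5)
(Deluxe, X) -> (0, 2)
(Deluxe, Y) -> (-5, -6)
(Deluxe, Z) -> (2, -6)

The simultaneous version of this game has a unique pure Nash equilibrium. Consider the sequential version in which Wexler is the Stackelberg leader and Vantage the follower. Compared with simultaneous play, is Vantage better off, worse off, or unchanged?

worse off

Backward induction with Wexler moving first.
- X: BR = Basic, leader payoff -6.
- Y: BR = Basic, leader payoff -7.
- Z: BR = Plus, leader payoff -5.
Among -6, -7, -5, the best is -5 at Z. Subgame-perfect outcome: (Plus, Z) with payoffs (6, -5).
Now find the simultaneous Nash equilibrium.
Vantage's best replies: X→Basic; Y→Basic; Z→Plus.
Wexler's best replies: Basic→X; Plus→X; Deluxe→X.
The unique mutual best reply is (Basic, X), giving (7, -6).
Vantage earns 6 sequentially versus 7 at the Nash outcome: worse off.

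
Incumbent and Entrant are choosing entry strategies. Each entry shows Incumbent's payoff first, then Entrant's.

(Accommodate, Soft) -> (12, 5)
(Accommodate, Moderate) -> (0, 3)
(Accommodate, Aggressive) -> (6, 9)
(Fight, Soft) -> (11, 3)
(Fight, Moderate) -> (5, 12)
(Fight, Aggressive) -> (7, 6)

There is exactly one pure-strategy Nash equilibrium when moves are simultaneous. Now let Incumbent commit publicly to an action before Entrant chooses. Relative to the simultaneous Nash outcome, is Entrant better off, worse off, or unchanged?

worse off

Solve by backward induction (Incumbent leads).
- Accommodate: Entrant compares 5, 3, 9 and picks Aggressive; Incumbent would get 6.
- Fight: Entrant compares 3, 12, 6 and picks Moderate; Incumbent would get 5.
Among 6, 5, the best is 6 at Accommodate. Subgame-perfect outcome: (Accommodate, Aggressive) with payoffs (6, 9).
Under simultaneous play:
Incumbent's best replies: Soft→Accommodate; Moderate→Fight; Aggressive→Fight.
Entrant's best replies: Accommodate→Aggressive; Fight→Moderate.
The unique mutual best reply is (Fight, Moderate), giving (5, 12).
Entrant earns 9 sequentially versus 12 at the Nash outcome: worse off.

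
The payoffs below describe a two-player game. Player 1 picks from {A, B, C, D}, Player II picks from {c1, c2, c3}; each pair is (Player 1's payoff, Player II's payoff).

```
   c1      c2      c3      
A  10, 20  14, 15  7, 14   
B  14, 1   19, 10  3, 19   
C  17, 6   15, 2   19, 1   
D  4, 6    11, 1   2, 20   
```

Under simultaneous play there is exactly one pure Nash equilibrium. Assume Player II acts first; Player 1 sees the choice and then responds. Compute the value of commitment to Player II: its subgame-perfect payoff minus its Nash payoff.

4

Solve by backward induction (Player II leads).
- c1 → Player 1 plays C (best of 10, 14, 17, 4); Player II gets 6.
- c2 → Player 1 plays B (best of 14, 19, 15, 11); Player II gets 10.
- c3 → Player 1 plays C (best of 7, 3, 19, 2); Player II gets 1.
Among 6, 10, 1, the best is 10 at c2. Subgame-perfect outcome: (B, c2) with payoffs (19, 10).
Now find the simultaneous Nash equilibrium.
Player 1's best replies: c1→C; c2→B; c3→C.
Player II's best replies: A→c1; B→c3; C→c1; D→c3.
The unique mutual best reply is (C, c1), giving (17, 6).
Player II's commitment gain: 10 − 6 = 4.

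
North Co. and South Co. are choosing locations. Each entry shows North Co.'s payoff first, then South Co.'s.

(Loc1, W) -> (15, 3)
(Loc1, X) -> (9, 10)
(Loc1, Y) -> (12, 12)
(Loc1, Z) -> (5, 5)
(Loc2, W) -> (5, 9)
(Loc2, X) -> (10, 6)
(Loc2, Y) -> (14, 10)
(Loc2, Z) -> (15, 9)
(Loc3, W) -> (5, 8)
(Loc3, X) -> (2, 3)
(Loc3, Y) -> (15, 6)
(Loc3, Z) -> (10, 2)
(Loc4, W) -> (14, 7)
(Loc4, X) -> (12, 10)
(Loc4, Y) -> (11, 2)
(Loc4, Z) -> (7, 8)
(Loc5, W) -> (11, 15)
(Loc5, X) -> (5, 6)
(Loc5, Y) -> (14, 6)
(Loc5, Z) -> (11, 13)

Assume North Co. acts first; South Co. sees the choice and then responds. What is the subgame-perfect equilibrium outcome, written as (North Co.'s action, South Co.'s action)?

(Loc2, Y)

Solve by backward induction (North Co. leads).
- Loc1 → South Co. plays Y (best of 3, 10, 12, 5); North Co. gets 12.
- Loc2 → South Co. plays Y (best of 9, 6, 10, 9); North Co. gets 14.
- Loc3 → South Co. plays W (best of 8, 3, 6, 2); North Co. gets 5.
- Loc4 → South Co. plays X (best of 7, 10, 2, 8); North Co. gets 12.
- Loc5 → South Co. plays W (best of 15, 6, 6, 13); North Co. gets 11.
Maximizing over 12, 14, 5, 12, 11, North Co. chooses Loc2. Subgame-perfect outcome: (Loc2, Y) with payoffs (14, 10).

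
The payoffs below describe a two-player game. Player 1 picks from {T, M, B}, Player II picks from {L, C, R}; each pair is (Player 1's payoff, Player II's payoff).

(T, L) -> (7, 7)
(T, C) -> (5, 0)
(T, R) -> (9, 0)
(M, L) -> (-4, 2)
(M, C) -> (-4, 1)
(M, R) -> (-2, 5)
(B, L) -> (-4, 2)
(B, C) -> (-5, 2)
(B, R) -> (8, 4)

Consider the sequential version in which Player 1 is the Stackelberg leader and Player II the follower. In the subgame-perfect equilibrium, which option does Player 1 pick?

B

Backward induction with Player 1 moving first.
- T: Player II compares 7, 0, 0 and picks L; Player 1 would get 7.
- M: Player II compares 2, 1, 5 and picks R; Player 1 would get -2.
- B: Player II compares 2, 2, 4 and picks R; Player 1 would get 8.
Player 1's induced payoffs are 7, -2, 8, so Player 1 commits to B. Subgame-perfect outcome: (B, R) with payoffs (8, 4).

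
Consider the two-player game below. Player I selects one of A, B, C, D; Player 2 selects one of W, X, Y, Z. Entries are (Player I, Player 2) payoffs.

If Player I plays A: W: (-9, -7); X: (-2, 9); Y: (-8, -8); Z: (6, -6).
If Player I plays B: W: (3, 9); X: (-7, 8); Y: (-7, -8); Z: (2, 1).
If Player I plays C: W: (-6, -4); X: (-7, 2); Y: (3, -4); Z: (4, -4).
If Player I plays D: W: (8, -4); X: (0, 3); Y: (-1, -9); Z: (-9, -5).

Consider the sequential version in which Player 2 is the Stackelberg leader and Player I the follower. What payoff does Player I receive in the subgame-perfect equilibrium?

0

Solve by backward induction (Player 2 leads).
- W: Player I compares -9, 3, -6, 8 and picks D; Player 2 would get -4.
- X: Player I compares -2, -7, -7, 0 and picks D; Player 2 would get 3.
- Y: Player I compares -8, -7, 3, -1 and picks C; Player 2 would get -4.
- Z: Player I compares 6, 2, 4, -9 and picks A; Player 2 would get -6.
Among -4, 3, -4, -6, the best is 3 at X. Subgame-perfect outcome: (D, X) with payoffs (0, 3).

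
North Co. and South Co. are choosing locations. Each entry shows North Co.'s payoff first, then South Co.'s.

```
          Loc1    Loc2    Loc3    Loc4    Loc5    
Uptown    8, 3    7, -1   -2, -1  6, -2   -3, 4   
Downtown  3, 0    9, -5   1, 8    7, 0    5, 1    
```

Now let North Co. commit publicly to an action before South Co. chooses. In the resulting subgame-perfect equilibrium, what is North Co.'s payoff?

1

Work backward from South Co.'s decision.
- Uptown: South Co. compares 3, -1, -1, -2, 4 and picks Loc5; North Co. would get -3.
- Downtown: South Co. compares 0, -5, 8, 0, 1 and picks Loc3; North Co. would get 1.
North Co.'s induced payoffs are -3, 1, so North Co. commits to Downtown. Subgame-perfect outcome: (Downtown, Loc3) with payoffs (1, 8).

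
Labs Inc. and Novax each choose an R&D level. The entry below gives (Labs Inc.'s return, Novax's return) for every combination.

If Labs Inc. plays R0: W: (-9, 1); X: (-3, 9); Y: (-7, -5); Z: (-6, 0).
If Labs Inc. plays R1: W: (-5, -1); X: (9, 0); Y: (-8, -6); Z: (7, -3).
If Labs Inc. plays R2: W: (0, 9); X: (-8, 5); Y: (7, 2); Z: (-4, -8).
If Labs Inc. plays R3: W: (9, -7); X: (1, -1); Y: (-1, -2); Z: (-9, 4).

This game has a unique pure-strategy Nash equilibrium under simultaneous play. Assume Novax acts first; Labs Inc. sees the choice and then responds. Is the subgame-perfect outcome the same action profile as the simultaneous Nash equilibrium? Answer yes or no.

Work backward from Labs Inc.'s decision.
- W: Labs Inc. compares -9, -5, 0, 9 and picks R3; Novax would get -7.
- X: Labs Inc. compares -3, 9, -8, 1 and picks R1; Novax would get 0.
- Y: Labs Inc. compares -7, -8, 7, -1 and picks R2; Novax would get 2.
- Z: Labs Inc. compares -6, 7, -4, -9 and picks R1; Novax would get -3.
Maximizing over -7, 0, 2, -3, Novax chooses Y. Subgame-perfect outcome: (R2, Y) with payoffs (7, 2).
Now find the simultaneous Nash equilibrium.
Labs Inc.'s best replies: W→R3; X→R1; Y→R2; Z→R1.
Novax's best replies: R0→X; R1→X; R2→W; R3→Z.
The unique mutual best reply is (R1, X), giving (9, 0).
Sequential outcome (R2, Y) differs from the Nash profile (R1, X).

no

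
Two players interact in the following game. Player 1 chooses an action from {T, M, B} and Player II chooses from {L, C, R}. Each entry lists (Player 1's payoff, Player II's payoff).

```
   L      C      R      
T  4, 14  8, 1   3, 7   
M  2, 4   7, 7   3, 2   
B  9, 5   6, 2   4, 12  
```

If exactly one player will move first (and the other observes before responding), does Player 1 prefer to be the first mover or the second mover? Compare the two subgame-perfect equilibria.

first

If Player 1 leads: Player II's best replies are T→L, M→C, B→R; Player 1's induced payoffs 4, 7, 4; outcome (M, C), payoffs (7, 7).
If Player II leads: Player 1's best replies are L→B, C→T, R→B; Player II's induced payoffs 5, 1, 12; outcome (B, R), payoffs (4, 12).
Player 1 gets 7 moving first and 4 moving second, so Player 1 prefers to move first.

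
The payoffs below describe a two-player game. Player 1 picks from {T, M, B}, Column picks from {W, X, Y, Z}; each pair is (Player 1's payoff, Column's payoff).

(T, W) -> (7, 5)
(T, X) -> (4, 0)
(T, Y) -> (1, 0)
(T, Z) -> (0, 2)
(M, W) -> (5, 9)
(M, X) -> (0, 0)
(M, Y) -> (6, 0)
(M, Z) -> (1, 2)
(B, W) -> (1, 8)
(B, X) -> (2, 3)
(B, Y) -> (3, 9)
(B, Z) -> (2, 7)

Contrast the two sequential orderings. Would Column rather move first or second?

If Player 1 leads: Column's best replies are T→W, M→W, B→Y; Player 1's induced payoffs 7, 5, 3; outcome (T, W), payoffs (7, 5).
If Column leads: Player 1's best replies are W→T, X→T, Y→M, Z→B; Column's induced payoffs 5, 0, 0, 7; outcome (B, Z), payoffs (2, 7).
Column gets 7 moving first and 5 moving second, so Column prefers to move first.

first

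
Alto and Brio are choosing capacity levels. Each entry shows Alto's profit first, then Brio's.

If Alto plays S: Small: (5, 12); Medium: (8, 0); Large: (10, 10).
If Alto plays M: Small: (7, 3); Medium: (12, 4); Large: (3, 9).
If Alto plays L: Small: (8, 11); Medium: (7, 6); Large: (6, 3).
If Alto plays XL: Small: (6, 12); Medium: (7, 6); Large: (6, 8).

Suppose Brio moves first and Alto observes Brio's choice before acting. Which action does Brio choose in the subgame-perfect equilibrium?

Small

Work backward from Alto's decision.
- Small → Alto plays L (best of 5, 7, 8, 6); Brio gets 11.
- Medium → Alto plays M (best of 8, 12, 7, 7); Brio gets 4.
- Large → Alto plays S (best of 10, 3, 6, 6); Brio gets 10.
Brio's induced payoffs are 11, 4, 10, so Brio commits to Small. Subgame-perfect outcome: (L, Small) with payoffs (8, 11).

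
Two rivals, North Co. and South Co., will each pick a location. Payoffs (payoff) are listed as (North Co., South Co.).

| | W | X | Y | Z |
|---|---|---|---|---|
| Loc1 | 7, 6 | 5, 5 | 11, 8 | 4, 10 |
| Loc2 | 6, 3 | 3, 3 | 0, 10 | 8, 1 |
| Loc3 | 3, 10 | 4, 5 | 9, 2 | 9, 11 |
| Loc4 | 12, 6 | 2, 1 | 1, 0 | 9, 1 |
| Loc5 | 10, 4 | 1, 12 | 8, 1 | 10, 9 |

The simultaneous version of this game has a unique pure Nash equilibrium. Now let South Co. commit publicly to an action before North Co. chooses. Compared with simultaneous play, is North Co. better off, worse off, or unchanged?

Work backward from North Co.'s decision.
- W → North Co. plays Loc4 (best of 7, 6, 3, 12, 10); South Co. gets 6.
- X → North Co. plays Loc1 (best of 5, 3, 4, 2, 1); South Co. gets 5.
- Y → North Co. plays Loc1 (best of 11, 0, 9, 1, 8); South Co. gets 8.
- Z → North Co. plays Loc5 (best of 4, 8, 9, 9, 10); South Co. gets 9.
Maximizing over 6, 5, 8, 9, South Co. chooses Z. Subgame-perfect outcome: (Loc5, Z) with payoffs (10, 9).
For the simultaneous game, intersect best replies.
North Co.'s best replies: W→Loc4; X→Loc1; Y→Loc1; Z→Loc5.
South Co.'s best replies: Loc1→Z; Loc2→Y; Loc3→Z; Loc4→W; Loc5→X.
Only (Loc4, W) has each player best-responding; Nash payoffs (12, 6).
North Co. earns 10 sequentially versus 12 at the Nash outcome: worse off.

worse off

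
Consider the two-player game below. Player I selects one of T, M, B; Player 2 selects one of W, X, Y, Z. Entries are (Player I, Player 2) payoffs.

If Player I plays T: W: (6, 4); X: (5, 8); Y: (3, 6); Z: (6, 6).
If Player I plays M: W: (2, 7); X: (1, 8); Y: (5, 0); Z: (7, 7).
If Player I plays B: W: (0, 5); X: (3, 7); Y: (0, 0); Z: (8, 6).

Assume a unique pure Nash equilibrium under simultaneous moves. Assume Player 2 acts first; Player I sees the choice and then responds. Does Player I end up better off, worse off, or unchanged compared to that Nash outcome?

Player I best-responds to each possible Player 2 move:
- W: BR = T, leader payoff 4.
- X: BR = T, leader payoff 8.
- Y: BR = M, leader payoff 0.
- Z: BR = B, leader payoff 6.
Maximizing over 4, 8, 0, 6, Player 2 chooses X. Subgame-perfect outcome: (T, X) with payoffs (5, 8).
For the simultaneous game, intersect best replies.
Player I's best replies: W→T; X→T; Y→M; Z→B.
Player 2's best replies: T→X; M→X; B→X.
The unique mutual best reply is (T, X), giving (5, 8).
Player I earns 5 sequentially versus 5 at the Nash outcome: unchanged.

unchanged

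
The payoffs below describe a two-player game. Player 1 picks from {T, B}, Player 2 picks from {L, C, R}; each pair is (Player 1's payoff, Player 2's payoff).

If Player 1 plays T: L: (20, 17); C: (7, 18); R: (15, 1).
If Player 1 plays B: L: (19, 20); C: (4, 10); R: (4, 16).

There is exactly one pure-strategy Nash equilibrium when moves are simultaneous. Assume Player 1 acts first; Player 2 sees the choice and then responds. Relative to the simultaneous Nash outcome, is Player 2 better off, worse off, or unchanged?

Solve by backward induction (Player 1 leads).
- T: BR = C, leader payoff 7.
- B: BR = L, leader payoff 19.
Among 7, 19, the best is 19 at B. Subgame-perfect outcome: (B, L) with payoffs (19, 20).
Now find the simultaneous Nash equilibrium.
Player 1's best replies: L→T; C→T; R→T.
Player 2's best replies: T→C; B→L.
The unique mutual best reply is (T, C), giving (7, 18).
Player 2 earns 20 sequentially versus 18 at the Nash outcome: better off.

better off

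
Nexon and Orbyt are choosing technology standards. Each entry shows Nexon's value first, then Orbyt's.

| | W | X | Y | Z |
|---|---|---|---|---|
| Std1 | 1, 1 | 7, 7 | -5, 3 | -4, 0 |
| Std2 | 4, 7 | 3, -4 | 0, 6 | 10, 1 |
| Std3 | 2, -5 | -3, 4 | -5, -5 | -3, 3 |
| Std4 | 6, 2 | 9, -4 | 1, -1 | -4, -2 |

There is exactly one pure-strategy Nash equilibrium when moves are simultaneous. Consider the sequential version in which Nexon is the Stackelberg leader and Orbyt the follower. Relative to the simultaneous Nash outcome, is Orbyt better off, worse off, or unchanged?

better off

Work backward from Orbyt's decision.
- Std1: BR = X, leader payoff 7.
- Std2: BR = W, leader payoff 4.
- Std3: BR = X, leader payoff -3.
- Std4: BR = W, leader payoff 6.
Among 7, 4, -3, 6, the best is 7 at Std1. Subgame-perfect outcome: (Std1, X) with payoffs (7, 7).
Now find the simultaneous Nash equilibrium.
Nexon's best replies: W→Std4; X→Std4; Y→Std4; Z→Std2.
Orbyt's best replies: Std1→X; Std2→W; Std3→X; Std4→W.
The unique mutual best reply is (Std4, W), giving (6, 2).
Orbyt earns 7 sequentially versus 2 at the Nash outcome: better off.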